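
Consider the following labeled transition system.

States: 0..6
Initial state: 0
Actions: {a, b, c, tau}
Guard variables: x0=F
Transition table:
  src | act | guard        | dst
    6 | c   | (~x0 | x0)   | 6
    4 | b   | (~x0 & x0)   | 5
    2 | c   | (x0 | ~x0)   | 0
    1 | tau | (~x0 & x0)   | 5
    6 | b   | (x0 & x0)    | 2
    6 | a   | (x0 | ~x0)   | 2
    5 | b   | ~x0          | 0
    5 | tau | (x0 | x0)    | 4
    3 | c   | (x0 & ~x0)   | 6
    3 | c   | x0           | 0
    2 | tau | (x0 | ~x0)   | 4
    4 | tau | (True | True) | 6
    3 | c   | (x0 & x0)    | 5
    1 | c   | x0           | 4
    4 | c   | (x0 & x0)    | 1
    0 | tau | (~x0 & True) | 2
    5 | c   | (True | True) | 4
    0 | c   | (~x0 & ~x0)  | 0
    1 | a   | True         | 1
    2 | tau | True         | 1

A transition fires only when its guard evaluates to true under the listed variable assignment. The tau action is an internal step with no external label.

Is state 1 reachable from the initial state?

Answer: REACHABLE

Working:
Guard filter leaves 11 enabled edge(s).
depth 0: {0}
depth 1: {2}  cumulative {0,2}
depth 2: {1,4}  cumulative {0,1,2,4}
depth 3: {6}  cumulative {0,1,2,4,6}
Reachable = {0,1,2,4,6}
Path to 1: tau·tau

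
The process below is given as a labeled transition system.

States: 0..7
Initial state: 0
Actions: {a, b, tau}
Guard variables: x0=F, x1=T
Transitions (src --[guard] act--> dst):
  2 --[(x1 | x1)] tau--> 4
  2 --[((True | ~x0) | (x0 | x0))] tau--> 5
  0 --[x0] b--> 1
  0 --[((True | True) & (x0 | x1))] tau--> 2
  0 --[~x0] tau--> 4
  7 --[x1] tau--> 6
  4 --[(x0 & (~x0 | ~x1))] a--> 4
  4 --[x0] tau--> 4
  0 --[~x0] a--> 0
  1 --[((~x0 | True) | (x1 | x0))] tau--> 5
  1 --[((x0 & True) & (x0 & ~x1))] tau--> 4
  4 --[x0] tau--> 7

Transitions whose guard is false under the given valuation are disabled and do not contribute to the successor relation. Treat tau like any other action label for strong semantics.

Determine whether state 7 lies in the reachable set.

Answer: UNREACHABLE

Analysis:
After dropping false guards: 7 live edges.
Layer 0: {0}
Layer 1: {2,4}  cumulative {0,2,4}
Layer 2: {5}  cumulative {0,2,4,5}
R = {0,2,4,5}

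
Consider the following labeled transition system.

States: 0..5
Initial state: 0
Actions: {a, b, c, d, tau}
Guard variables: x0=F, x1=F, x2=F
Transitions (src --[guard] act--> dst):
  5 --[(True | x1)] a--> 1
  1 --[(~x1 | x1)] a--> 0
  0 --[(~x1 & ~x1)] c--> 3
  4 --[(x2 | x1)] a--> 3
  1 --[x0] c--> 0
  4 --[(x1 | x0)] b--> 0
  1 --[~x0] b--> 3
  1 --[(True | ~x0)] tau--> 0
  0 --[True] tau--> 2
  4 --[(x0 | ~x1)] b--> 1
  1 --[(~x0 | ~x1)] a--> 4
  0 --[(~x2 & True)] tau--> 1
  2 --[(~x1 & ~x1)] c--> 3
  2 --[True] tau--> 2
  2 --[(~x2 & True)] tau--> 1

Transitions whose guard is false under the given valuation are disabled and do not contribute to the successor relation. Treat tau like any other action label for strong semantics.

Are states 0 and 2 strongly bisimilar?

Answer: BISIMILAR

Trace:
Compute ~ classes (split until stable):
  π0 = {{0,1,2,3,4,5}}
  π1 = {{0,2},{1},{3},{4},{5}}
Fixed point at round 2; 5 class(es).
0∈{0,2}, 2∈{0,2}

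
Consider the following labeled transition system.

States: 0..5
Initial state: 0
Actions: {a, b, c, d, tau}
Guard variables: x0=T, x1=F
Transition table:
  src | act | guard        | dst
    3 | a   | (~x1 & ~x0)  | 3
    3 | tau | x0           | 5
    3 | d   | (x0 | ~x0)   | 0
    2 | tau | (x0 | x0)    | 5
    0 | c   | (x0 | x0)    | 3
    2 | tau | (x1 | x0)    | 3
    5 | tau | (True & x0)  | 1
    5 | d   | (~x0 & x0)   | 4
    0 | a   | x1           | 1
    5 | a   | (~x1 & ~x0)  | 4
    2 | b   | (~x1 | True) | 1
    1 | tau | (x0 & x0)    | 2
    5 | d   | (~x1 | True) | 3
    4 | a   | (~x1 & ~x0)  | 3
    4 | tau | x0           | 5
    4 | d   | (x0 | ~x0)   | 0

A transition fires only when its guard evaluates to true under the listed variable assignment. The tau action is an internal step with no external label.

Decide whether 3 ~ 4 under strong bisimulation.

Answer: BISIMILAR

Working:
Compute ~ classes (split until stable):
  round 0: {{0,1,2,3,4,5}}
  round 1: {{0},{1},{2},{3,4,5}}
  round 2: {{0},{1},{2},{3,4},{5}}
5 equivalence class(es) (converged in 3)
3∈{3,4}, 4∈{3,4}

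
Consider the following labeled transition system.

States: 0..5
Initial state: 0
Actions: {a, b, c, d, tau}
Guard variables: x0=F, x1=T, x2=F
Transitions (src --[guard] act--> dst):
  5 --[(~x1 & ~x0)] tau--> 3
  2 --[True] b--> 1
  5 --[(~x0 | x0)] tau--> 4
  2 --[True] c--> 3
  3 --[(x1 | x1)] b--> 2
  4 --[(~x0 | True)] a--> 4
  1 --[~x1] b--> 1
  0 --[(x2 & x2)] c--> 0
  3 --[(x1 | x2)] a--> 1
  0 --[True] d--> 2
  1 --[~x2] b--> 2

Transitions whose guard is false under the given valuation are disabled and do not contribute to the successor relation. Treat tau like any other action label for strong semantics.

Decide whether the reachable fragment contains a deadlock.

Reachable = {0,1,2,3}
  0: d→2  [deg 1]
  1: b→2  [deg 1]
  2: b→1  c→3  [deg 2]
  3: a→1  b→2  [deg 2]

Answer: DEADLOCK-FREE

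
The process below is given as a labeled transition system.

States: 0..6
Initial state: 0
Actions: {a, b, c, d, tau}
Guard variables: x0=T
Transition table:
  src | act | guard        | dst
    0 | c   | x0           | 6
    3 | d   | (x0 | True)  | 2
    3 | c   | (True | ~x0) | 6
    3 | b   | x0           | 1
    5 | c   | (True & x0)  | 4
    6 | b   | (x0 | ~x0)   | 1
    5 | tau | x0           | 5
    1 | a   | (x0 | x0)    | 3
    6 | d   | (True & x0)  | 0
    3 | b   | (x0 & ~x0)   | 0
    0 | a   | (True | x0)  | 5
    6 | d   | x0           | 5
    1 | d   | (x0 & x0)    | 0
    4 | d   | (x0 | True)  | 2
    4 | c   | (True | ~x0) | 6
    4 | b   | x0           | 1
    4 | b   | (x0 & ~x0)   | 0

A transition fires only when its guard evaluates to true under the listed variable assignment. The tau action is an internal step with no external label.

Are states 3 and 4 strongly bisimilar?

Answer: BISIMILAR

Trace:
Refine partition for ~:
  P[0] = {{0,1,2,3,4,5,6}}
  P[1] = {{0},{1},{2},{3,4},{5},{6}}
Fixed point at round 2; 6 class(es).
3∈{3,4}, 4∈{3,4}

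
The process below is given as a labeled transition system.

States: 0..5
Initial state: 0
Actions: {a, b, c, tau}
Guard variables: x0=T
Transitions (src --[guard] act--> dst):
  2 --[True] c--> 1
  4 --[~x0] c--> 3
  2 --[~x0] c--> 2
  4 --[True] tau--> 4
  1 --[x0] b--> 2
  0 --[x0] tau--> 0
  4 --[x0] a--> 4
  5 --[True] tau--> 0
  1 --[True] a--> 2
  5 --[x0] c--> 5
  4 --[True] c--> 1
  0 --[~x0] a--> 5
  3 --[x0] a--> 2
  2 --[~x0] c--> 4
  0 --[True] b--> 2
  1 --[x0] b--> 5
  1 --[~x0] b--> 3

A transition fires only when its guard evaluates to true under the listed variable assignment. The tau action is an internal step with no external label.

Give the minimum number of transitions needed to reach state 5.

Layered search for 5:
  L0 = {0}
  L1 = {2}
  L2 = {1}
  L3 = {5}
5 enters at depth 3; path b·c·b

Answer: 3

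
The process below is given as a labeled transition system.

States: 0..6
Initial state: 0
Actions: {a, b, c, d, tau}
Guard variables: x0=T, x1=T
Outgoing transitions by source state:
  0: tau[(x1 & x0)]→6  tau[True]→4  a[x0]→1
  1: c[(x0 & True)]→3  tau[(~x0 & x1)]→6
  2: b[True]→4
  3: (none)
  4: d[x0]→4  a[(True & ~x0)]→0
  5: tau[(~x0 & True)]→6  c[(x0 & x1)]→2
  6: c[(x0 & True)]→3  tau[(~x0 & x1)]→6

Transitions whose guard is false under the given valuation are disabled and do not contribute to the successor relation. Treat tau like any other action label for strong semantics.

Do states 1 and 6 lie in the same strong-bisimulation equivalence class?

Answer: BISIMILAR

Working:
Refine partition for ~:
  π0 = {{0,1,2,3,4,5,6}}
  π1 = {{0},{1,5,6},{2},{3},{4}}
  π2 = {{0},{1,6},{2},{3},{4},{5}}
6 equivalence class(es) (converged in 3)
1∈{1,6}, 6∈{1,6}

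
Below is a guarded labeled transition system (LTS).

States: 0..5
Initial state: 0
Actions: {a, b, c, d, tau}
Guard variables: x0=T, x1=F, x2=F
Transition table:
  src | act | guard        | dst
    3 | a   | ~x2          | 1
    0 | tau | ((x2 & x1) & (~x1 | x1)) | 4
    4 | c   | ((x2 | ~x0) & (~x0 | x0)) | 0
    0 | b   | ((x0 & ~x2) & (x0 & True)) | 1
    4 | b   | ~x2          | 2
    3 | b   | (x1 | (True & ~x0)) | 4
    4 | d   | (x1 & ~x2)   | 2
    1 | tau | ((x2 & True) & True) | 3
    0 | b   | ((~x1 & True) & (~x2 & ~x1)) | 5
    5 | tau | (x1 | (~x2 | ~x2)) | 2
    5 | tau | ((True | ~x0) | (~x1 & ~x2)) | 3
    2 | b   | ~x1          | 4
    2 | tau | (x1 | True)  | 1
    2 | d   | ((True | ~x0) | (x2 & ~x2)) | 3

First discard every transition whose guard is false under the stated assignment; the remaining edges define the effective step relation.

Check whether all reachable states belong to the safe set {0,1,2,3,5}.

Answer: INVARIANT VIOLATED at state 4

Trace:
Safe = {0,1,2,3,5}
Reachable = {0,1,2,3,4,5}
  0: safe
  1: safe
  2: safe
  3: safe
  4: ✗ unsafe
  5: safe
reach 4 via b·tau·b — violates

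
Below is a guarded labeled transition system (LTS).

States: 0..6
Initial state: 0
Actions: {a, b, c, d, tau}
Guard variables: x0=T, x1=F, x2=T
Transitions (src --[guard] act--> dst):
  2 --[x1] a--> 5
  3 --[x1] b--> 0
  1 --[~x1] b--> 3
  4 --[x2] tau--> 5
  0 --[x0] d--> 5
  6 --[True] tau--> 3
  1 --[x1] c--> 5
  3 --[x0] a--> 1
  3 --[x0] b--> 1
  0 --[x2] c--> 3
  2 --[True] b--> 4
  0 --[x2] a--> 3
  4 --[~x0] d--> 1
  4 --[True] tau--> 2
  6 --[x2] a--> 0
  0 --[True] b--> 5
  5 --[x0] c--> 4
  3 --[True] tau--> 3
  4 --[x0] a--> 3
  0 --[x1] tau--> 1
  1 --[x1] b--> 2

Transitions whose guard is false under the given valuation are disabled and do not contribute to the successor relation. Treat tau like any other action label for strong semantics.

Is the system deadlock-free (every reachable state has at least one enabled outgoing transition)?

Answer: DEADLOCK-FREE

Trace:
R = {0,1,2,3,4,5}
  0: a→3  b→5  c→3  d→5  [4 out]
  1: b→3  [1 out]
  2: b→4  [1 out]
  3: a→1  b→1  tau→3  [3 out]
  4: a→3  tau→2  tau→5  [3 out]
  5: c→4  [1 out]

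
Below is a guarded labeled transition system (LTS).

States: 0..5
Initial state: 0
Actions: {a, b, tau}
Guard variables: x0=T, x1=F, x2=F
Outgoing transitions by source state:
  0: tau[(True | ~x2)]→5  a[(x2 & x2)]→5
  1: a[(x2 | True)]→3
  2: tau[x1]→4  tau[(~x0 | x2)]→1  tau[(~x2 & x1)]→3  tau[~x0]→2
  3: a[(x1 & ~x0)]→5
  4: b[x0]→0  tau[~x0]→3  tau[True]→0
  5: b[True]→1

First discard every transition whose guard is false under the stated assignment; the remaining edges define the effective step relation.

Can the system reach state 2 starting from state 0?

Answer: UNREACHABLE

Working:
5 transition(s) survive guard evaluation.
depth 0: {0}
depth 1: {5}  total {0,5}
depth 2: {1}  total {0,1,5}
depth 3: {3}  total {0,1,3,5}
R = {0,1,3,5}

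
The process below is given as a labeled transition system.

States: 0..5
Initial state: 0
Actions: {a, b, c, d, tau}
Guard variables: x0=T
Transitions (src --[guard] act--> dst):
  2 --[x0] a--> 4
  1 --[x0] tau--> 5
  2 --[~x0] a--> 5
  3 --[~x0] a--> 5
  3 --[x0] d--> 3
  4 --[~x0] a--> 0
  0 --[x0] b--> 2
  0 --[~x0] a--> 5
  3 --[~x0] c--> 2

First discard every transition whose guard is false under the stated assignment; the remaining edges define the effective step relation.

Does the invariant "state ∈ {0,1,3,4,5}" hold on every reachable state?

Answer: INVARIANT VIOLATED at state 2

Trace:
Safe = {0,1,3,4,5}
Reachable = {0,2,4}
  0: safe
  2: ✗ unsafe
  4: safe
reach 2 via b — violates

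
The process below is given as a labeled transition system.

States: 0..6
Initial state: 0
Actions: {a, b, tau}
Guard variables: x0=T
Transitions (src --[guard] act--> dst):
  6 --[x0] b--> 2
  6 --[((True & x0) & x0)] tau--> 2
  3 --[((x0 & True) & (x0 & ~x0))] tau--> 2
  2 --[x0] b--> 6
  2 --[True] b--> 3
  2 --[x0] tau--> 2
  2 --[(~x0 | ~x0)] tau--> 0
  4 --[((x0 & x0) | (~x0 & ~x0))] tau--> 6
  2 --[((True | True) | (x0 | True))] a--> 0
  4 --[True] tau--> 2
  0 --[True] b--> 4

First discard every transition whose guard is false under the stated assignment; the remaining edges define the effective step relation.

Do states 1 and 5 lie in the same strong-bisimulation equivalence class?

Compute ~ classes (split until stable):
  round 0: {{0,1,2,3,4,5,6}}
  round 1: {{0},{1,3,5},{2},{4},{6}}
stable after 2 split(s): 5 block(s)
[1]={1,3,5}  [5]={1,3,5}

Answer: BISIMILAR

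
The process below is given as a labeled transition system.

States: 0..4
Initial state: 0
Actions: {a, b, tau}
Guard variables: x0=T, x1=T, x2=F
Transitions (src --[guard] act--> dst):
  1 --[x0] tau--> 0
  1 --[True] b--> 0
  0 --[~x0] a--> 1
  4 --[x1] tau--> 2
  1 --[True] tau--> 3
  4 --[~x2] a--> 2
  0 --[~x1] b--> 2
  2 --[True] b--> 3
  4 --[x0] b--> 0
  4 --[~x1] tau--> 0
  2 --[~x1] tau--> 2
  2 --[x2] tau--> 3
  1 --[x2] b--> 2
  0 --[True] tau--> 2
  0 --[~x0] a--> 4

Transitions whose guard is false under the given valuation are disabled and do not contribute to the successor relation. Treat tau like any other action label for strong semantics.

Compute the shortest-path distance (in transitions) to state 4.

Breadth-first toward 4:
  L0 = {0}
  L1 = {2}
  L2 = {3}
4 never appears.

Answer: UNREACHABLE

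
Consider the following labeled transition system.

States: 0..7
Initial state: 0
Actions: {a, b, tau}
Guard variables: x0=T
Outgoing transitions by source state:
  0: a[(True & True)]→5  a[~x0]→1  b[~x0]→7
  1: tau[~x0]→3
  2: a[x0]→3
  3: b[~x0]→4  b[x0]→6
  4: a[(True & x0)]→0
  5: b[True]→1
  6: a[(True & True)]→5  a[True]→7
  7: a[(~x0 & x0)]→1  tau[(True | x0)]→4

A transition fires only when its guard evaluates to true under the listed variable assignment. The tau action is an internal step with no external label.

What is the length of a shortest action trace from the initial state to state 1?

Answer: 2

Trace:
BFS to 1:
  L0 = {0}
  L1 = {5}
  L2 = {1}
depth(1)=2, e.g. a·b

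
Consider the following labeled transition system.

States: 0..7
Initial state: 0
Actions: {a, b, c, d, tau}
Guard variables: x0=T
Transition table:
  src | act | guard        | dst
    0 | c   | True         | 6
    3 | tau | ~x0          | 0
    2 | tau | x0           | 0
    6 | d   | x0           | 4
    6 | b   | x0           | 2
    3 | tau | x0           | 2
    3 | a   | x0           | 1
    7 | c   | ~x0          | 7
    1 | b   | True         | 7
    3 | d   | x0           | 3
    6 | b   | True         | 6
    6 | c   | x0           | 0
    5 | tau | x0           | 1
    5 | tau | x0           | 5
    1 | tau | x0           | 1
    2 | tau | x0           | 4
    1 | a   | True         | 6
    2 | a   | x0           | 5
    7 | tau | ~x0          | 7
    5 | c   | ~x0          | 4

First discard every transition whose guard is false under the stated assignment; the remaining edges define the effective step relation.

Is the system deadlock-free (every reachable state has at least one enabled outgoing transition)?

Reachable = {0,1,2,4,5,6,7}
  0: c→6  [deg 1]
  1: a→6  b→7  tau→1  [deg 3]
  2: a→5  tau→0  tau→4  [deg 3]
  4: ∅  [no exit]
  5: tau→1  tau→5  [deg 2]
  6: b→2  b→6  c→0  d→4  [deg 4]
  7: ∅  [no exit]
Path to 4: c·d

Answer: DEADLOCK at state 4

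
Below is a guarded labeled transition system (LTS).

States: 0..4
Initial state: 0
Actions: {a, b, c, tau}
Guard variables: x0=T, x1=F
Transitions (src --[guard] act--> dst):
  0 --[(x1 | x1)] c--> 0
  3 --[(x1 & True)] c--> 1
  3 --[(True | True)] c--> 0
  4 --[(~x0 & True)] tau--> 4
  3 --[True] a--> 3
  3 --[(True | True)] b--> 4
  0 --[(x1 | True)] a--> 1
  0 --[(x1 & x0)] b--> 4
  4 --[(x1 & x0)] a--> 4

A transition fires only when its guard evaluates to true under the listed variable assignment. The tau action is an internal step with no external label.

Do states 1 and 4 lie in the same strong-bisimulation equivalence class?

Answer: BISIMILAR

Trace:
Bisimulation quotient by refinement:
  round 0: {{0,1,2,3,4}}
  round 1: {{0},{1,2,4},{3}}
Fixed point at round 2; 3 class(es).
class of 1: {1,2,4}; class of 4: {1,2,4}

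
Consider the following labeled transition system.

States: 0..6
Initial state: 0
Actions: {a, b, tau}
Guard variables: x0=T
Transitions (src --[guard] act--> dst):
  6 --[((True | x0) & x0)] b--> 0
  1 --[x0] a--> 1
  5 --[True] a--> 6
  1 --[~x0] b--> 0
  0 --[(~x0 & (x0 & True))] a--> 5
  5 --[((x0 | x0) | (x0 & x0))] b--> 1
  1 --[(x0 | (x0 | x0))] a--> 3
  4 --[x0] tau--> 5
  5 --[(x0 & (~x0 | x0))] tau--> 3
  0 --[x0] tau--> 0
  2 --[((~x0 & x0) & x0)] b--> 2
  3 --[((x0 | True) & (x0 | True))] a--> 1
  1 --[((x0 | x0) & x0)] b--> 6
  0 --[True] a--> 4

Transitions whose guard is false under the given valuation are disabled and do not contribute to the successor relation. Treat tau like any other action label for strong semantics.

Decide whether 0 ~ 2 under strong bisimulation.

Bisimulation quotient by refinement:
  π0 = {{0,1,2,3,4,5,6}}
  π1 = {{0},{1},{2},{3},{4},{5},{6}}
stable after 2 split(s): 7 block(s)
[0]={0}  [2]={2}

Answer: NOT BISIMILAR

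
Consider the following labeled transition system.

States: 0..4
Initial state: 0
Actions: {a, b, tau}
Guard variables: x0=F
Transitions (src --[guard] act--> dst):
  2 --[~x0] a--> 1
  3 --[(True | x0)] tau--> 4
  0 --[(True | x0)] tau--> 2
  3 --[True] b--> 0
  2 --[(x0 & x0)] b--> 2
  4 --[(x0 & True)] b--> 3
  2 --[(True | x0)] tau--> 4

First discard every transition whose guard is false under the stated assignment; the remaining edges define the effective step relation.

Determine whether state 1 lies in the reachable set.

After dropping false guards: 5 live edges.
depth 0: {0}
depth 1: {2}  now seen {0,2}
depth 2: {1,4}  now seen {0,1,2,4}
R = {0,1,2,4}
Path to 1: tau·a

Answer: REACHABLE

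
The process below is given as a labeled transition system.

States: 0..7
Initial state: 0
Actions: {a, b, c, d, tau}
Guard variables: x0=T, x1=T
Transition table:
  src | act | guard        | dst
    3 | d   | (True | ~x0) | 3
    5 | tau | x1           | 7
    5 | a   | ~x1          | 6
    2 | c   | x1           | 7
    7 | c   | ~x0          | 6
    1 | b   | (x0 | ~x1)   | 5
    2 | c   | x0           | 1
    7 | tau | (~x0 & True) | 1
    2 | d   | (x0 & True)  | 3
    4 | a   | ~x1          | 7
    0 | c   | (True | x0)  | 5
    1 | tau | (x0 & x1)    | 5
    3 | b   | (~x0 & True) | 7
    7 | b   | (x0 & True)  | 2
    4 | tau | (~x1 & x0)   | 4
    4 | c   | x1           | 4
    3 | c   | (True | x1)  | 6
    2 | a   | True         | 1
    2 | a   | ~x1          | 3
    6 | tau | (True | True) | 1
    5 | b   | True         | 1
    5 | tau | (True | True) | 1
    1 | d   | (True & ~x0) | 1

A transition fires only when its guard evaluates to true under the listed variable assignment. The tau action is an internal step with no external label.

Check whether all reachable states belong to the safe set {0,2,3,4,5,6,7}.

Inv-set: {0,2,3,4,5,6,7}
Reach set: {0,1,2,3,5,6,7}
  0: safe
  1: outside
  2: safe
  3: safe
  5: safe
  6: safe
  7: safe
counterexample path to 1: c·tau

Answer: INVARIANT VIOLATED at state 1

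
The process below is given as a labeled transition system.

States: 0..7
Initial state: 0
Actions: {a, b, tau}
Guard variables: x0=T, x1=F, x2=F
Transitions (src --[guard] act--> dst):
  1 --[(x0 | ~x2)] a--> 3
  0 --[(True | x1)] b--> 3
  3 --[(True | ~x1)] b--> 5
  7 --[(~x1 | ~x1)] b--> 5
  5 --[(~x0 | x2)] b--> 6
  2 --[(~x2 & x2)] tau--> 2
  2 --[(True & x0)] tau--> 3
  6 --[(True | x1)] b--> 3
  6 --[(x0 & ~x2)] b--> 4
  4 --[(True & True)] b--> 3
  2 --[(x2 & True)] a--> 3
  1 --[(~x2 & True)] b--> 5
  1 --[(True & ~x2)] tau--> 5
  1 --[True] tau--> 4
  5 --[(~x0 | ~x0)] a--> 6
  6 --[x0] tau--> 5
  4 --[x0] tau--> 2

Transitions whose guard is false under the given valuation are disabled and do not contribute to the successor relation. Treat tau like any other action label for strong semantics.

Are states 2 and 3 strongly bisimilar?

Bisimulation quotient by refinement:
  P[0] = {{0,1,2,3,4,5,6,7}}
  P[1] = {{0,3,7},{1},{2},{4,6},{5}}
  P[2] = {{0},{1},{2},{3,7},{4},{5},{6}}
Fixed point at round 3; 7 class(es).
2∈{2}, 3∈{3,7}

Answer: NOT BISIMILAR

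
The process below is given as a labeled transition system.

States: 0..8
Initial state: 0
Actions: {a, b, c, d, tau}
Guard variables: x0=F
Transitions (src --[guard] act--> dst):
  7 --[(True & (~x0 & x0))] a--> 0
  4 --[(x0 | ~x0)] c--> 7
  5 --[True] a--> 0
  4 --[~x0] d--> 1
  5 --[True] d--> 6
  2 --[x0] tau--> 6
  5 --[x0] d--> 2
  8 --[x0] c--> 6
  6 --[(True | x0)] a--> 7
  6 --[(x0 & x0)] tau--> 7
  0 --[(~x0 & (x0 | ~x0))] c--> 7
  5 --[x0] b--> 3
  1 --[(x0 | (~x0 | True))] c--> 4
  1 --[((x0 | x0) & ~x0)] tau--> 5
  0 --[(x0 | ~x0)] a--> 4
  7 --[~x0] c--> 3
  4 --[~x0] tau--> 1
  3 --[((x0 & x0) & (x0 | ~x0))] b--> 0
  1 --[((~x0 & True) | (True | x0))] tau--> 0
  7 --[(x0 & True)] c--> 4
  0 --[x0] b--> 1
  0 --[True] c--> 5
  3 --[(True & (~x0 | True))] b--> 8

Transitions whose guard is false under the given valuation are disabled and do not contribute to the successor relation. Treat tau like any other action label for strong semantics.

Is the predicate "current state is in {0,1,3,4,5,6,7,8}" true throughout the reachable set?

Inv-set: {0,1,3,4,5,6,7,8}
Reachable = {0,1,3,4,5,6,7,8}
  0: ok
  1: ok
  3: ok
  4: ok
  5: ok
  6: ok
  7: ok
  8: ok

Answer: INVARIANT HOLDS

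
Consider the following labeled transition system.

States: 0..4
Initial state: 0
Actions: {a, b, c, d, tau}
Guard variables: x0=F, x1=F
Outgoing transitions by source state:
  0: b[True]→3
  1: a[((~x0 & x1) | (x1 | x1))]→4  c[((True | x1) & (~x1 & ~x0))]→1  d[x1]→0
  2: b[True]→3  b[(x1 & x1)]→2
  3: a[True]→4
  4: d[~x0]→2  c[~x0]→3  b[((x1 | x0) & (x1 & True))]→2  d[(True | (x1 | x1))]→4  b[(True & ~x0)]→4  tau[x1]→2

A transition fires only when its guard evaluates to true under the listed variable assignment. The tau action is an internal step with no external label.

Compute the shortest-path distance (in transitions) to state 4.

Answer: 2

Working:
Breadth-first toward 4:
  L0 = {0}
  L1 = {3}
  L2 = {4}
4 enters at depth 2; path b·a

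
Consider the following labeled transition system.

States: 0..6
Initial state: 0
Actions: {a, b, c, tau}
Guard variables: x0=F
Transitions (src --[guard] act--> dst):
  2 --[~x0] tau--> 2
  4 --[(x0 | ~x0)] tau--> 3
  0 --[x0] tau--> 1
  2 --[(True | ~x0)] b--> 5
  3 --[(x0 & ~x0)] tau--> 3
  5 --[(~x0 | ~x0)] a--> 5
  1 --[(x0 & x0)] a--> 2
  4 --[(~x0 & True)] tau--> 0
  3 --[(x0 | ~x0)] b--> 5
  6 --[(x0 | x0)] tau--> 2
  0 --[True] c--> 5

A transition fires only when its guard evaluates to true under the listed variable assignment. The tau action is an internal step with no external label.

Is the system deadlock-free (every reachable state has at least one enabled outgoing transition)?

Reachable = {0,5}
  0: c→5  [1 exit(s)]
  5: a→5  [1 exit(s)]

Answer: DEADLOCK-FREE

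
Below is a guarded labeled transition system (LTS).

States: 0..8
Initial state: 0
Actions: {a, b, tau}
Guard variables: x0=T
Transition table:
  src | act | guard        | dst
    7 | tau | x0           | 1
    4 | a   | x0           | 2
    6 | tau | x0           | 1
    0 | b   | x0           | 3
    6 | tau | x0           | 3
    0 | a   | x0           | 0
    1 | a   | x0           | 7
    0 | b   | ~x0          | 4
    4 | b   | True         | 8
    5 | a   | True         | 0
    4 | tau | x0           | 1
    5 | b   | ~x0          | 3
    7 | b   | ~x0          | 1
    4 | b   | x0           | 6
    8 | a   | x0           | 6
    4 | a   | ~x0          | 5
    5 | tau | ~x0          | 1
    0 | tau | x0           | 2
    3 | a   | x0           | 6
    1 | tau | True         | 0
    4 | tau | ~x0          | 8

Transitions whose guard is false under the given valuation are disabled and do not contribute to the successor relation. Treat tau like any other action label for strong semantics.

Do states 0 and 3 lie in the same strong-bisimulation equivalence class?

Refine partition for ~:
  π0 = {{0,1,2,3,4,5,6,7,8}}
  π1 = {{0,4},{1},{2},{3,5,8},{6,7}}
  π2 = {{0},{1},{2},{3,8},{4},{5},{6},{7}}
Fixed point at round 3; 8 class(es).
0∈{0}, 3∈{3,8}

Answer: NOT BISIMILAR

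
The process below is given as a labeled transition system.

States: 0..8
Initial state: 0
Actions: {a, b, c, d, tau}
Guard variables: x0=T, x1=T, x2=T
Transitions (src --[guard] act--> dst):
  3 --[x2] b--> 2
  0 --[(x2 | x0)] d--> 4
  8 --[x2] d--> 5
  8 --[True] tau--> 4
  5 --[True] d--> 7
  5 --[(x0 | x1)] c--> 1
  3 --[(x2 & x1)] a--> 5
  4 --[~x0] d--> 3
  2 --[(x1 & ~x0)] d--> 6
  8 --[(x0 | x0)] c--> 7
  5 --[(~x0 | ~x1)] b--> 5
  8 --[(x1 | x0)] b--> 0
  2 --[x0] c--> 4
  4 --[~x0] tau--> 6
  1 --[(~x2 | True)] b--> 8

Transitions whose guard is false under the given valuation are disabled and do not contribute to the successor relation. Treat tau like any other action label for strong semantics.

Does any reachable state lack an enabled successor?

Reach set: {0,4}
  0: d→4  [deg 1]
  4: ∅  [no exit]
trace reaching 4: d

Answer: DEADLOCK at state 4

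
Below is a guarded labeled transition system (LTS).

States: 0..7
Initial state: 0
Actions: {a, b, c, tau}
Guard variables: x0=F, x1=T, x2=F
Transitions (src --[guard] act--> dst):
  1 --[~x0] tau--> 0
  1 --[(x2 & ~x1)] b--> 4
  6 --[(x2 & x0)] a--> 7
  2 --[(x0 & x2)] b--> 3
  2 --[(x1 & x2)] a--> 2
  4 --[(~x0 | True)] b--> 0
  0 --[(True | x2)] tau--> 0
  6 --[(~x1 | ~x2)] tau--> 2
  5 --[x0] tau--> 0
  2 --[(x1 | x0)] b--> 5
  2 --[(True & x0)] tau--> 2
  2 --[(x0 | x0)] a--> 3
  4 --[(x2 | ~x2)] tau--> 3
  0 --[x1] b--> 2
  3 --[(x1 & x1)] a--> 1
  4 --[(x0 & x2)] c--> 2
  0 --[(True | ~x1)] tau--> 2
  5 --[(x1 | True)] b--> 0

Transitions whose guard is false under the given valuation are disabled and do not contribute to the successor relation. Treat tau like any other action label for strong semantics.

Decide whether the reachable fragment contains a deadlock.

Answer: DEADLOCK-FREE

Analysis:
R = {0,2,5}
  0: b→2  tau→0  tau→2  [3 out]
  2: b→5  [1 out]
  5: b→0  [1 out]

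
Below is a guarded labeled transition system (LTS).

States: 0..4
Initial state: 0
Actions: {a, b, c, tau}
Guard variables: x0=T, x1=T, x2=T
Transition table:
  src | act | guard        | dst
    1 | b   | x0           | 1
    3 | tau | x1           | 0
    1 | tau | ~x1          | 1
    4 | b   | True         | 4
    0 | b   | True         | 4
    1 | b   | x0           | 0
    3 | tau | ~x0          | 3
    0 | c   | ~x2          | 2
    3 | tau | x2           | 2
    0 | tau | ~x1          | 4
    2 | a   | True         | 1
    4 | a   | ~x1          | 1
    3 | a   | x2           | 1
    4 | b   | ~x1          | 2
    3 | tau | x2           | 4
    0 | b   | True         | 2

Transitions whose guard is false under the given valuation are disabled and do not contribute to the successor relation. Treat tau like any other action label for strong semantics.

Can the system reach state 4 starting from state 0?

Answer: REACHABLE

Analysis:
Guard filter leaves 10 enabled edge(s).
L0 = {0}
L1 = {2,4}  now seen {0,2,4}
L2 = {1}  now seen {0,1,2,4}
R = {0,1,2,4}
trace reaching 4: b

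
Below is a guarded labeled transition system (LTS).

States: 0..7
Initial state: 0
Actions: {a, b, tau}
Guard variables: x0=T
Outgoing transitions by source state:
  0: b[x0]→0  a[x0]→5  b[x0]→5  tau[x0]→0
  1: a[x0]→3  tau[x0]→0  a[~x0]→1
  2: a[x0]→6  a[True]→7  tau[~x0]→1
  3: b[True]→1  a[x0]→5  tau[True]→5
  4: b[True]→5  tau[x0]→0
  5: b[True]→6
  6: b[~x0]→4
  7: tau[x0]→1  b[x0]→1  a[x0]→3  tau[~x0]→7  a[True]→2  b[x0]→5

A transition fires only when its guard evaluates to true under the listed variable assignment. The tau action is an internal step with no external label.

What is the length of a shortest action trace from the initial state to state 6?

Layered search for 6:
  depth 0: {0}
  depth 1: {5}
  depth 2: {6}
depth(6)=2, e.g. a·b

Answer: 2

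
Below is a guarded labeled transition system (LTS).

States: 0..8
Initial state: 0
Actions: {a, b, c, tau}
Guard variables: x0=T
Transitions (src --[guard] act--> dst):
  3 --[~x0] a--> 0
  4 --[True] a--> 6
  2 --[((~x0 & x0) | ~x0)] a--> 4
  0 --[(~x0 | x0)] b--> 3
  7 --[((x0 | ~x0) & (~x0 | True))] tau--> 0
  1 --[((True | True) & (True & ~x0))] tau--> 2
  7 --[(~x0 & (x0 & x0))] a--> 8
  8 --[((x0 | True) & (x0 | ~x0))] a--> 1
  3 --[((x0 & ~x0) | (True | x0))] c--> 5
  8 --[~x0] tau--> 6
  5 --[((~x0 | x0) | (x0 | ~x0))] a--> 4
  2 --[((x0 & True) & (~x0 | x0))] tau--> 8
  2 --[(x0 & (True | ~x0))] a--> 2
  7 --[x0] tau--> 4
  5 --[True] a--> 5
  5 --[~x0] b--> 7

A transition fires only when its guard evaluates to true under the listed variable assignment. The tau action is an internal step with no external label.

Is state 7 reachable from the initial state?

Answer: UNREACHABLE

Trace:
After dropping false guards: 10 live edges.
depth 0: {0}
depth 1: {3}  cumulative {0,3}
depth 2: {5}  cumulative {0,3,5}
depth 3: {4}  cumulative {0,3,4,5}
depth 4: {6}  cumulative {0,3,4,5,6}
Reachable = {0,3,4,5,6}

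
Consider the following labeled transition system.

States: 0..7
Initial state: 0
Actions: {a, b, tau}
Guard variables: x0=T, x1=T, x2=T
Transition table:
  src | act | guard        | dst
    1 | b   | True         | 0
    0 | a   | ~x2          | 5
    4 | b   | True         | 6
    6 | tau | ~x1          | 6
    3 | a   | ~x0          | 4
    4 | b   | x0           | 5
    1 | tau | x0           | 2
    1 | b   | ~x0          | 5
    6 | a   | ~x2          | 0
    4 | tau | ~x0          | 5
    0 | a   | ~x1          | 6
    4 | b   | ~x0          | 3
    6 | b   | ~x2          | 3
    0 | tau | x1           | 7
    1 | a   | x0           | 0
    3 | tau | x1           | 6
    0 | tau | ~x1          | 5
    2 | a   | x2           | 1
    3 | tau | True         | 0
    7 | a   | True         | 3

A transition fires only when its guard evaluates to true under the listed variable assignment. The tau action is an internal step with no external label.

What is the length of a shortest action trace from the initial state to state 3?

Answer: 2

Trace:
Breadth-first toward 3:
  depth 0: {0}
  depth 1: {7}
  depth 2: {3}
first hit 3 at d=2 via tau·a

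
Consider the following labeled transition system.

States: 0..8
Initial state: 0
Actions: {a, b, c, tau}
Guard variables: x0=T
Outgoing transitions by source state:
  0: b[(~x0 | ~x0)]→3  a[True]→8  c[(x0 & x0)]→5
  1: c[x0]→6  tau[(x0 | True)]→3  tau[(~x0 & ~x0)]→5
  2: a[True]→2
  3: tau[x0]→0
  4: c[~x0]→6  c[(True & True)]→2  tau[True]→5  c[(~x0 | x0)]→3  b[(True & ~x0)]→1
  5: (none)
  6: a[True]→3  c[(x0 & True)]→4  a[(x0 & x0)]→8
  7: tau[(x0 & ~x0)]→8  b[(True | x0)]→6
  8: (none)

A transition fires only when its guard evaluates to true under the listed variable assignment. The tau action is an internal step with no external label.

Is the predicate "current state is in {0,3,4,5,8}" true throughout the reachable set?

Safe = {0,3,4,5,8}
R = {0,5,8}
  0: ok
  5: ok
  8: ok

Answer: INVARIANT HOLDS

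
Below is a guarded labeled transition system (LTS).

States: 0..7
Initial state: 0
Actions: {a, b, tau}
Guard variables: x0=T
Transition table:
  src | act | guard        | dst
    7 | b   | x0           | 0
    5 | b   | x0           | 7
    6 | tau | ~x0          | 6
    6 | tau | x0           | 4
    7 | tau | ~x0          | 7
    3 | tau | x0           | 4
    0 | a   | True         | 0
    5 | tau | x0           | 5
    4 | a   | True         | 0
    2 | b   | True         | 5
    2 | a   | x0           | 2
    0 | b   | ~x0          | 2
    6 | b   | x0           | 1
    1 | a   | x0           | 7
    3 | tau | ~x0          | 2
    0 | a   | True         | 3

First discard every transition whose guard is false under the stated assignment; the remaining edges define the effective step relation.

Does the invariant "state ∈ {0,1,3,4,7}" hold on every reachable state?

Safe = {0,1,3,4,7}
Reach set: {0,3,4}
  0: ✓
  3: ✓
  4: ✓

Answer: INVARIANT HOLDS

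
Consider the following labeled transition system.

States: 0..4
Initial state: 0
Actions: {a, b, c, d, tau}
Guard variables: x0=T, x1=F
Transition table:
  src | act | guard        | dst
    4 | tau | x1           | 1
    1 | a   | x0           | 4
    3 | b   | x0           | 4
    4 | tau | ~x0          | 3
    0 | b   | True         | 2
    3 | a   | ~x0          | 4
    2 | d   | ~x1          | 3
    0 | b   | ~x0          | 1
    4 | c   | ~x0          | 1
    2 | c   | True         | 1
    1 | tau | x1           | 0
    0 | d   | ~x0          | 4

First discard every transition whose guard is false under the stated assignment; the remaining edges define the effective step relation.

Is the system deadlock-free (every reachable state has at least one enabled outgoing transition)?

Reach set: {0,1,2,3,4}
  0: b→2  [1 exit(s)]
  1: a→4  [1 exit(s)]
  2: c→1  d→3  [2 exit(s)]
  3: b→4  [1 exit(s)]
  4: ∅  [STUCK]
trace reaching 4: b·d·b

Answer: DEADLOCK at state 4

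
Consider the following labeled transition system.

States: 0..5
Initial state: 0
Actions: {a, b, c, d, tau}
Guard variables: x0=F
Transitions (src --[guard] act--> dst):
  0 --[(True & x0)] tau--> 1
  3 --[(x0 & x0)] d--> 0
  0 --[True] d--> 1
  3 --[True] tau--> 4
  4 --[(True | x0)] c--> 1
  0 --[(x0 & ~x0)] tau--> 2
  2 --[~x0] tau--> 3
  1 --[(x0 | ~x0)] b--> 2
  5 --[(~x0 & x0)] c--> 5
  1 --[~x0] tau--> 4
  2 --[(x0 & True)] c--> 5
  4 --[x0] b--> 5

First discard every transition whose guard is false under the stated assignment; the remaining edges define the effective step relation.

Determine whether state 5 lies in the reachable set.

Answer: UNREACHABLE

Analysis:
Guard filter leaves 6 enabled edge(s).
Layer 0: {0}
Layer 1: {1}  total {0,1}
Layer 2: {2,4}  total {0,1,2,4}
Layer 3: {3}  total {0,1,2,3,4}
R = {0,1,2,3,4}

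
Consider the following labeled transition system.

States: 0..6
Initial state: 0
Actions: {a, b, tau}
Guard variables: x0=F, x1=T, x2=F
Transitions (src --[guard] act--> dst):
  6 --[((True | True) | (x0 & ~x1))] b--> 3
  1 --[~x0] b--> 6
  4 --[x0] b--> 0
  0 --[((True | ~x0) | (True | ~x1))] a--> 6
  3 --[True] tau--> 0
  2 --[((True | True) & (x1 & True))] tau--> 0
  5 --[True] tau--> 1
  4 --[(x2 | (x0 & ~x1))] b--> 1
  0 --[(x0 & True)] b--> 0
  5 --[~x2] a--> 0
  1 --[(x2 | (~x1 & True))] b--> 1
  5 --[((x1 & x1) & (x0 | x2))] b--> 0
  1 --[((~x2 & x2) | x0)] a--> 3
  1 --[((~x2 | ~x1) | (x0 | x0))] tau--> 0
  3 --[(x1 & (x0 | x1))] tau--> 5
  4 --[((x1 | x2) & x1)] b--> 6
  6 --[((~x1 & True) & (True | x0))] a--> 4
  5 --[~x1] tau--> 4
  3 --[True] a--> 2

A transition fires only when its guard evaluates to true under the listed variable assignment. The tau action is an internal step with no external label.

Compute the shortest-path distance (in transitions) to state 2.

Answer: 3

Trace:
BFS to 2:
  depth 0: {0}
  depth 1: {6}
  depth 2: {3}
  depth 3: {2,5}
first hit 2 at d=3 via a·b·a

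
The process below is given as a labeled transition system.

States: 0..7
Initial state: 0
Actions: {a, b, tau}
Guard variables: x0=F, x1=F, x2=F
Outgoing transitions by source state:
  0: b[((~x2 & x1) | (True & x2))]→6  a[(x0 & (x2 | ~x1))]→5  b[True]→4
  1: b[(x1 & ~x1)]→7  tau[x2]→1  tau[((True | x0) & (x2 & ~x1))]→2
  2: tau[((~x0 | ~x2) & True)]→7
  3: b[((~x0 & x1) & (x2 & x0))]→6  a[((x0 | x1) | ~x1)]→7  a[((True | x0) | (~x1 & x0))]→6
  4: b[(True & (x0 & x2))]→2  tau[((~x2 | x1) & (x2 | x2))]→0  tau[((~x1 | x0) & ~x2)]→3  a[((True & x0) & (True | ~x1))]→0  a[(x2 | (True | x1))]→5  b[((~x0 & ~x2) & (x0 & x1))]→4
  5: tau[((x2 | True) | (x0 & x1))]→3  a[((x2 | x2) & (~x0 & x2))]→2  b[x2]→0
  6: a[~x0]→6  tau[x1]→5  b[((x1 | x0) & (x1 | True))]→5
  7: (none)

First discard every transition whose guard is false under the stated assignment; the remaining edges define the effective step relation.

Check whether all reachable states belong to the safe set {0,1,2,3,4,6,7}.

Answer: INVARIANT VIOLATED at state 5

Trace:
Safe = {0,1,2,3,4,6,7}
R = {0,3,4,5,6,7}
  0: safe
  3: safe
  4: safe
  5: VIOLATES
  6: safe
  7: safe
witness against invariant: b·a → 5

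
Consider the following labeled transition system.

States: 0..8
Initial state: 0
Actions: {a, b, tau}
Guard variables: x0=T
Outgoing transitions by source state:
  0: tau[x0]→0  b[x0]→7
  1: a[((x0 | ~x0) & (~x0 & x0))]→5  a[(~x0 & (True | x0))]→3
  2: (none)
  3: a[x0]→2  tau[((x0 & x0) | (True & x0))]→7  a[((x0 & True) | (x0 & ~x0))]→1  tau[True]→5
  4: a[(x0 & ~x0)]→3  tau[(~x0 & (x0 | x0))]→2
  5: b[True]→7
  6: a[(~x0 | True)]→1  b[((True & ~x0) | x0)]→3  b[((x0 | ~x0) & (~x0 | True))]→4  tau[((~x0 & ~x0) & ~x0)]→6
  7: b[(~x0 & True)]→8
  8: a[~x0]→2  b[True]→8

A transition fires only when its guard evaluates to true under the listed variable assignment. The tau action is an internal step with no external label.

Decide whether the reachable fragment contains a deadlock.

Reachable = {0,7}
  0: b→7  tau→0  [2 out]
  7: ∅  [no exit]
trace reaching 7: b

Answer: DEADLOCK at state 7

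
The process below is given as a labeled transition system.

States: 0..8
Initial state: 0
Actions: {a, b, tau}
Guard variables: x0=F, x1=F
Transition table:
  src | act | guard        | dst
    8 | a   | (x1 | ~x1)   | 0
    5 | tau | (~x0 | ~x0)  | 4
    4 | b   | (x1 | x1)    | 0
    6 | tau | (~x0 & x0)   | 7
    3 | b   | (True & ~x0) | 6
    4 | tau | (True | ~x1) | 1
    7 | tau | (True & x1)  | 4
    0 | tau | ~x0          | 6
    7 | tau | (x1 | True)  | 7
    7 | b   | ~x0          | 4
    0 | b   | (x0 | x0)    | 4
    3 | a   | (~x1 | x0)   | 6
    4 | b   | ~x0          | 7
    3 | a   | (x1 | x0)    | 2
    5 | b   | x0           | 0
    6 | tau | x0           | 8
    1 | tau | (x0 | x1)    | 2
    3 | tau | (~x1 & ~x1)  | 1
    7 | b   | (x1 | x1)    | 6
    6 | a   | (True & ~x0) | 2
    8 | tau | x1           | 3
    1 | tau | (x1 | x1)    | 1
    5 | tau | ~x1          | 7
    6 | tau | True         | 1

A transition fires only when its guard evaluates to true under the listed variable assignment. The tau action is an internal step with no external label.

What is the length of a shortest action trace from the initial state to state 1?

BFS to 1:
  Layer 0: {0}
  Layer 1: {6}
  Layer 2: {1,2}
1 enters at depth 2; path tau·tau

Answer: 2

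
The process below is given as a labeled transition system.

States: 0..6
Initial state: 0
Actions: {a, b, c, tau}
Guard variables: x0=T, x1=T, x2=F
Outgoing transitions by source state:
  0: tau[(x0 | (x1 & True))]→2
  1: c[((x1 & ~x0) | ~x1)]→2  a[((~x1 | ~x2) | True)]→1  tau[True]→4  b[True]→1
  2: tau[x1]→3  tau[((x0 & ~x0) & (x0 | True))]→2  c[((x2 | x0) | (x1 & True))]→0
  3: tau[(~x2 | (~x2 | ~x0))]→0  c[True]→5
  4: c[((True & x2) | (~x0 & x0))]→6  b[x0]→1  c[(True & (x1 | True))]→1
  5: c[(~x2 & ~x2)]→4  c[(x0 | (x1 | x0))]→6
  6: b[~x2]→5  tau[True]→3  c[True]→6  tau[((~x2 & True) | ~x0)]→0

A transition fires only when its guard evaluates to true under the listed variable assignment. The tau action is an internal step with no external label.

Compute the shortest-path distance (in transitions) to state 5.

BFS to 5:
  depth 0: {0}
  depth 1: {2}
  depth 2: {3}
  depth 3: {5}
first hit 5 at d=3 via tau·tau·c

Answer: 3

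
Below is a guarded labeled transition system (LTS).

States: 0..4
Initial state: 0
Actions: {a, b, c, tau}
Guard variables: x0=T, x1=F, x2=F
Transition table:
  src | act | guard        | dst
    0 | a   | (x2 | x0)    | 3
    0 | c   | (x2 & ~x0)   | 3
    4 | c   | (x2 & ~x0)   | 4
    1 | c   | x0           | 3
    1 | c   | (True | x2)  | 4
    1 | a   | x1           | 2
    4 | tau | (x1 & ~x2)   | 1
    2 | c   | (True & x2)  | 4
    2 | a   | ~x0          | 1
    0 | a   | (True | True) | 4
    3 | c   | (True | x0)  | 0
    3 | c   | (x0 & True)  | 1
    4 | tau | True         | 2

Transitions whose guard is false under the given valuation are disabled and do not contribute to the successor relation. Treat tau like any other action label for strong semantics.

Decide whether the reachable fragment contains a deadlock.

Reach set: {0,1,2,3,4}
  0: a→3  a→4  [2 exit(s)]
  1: c→3  c→4  [2 exit(s)]
  2: ∅  [STUCK]
  3: c→0  c→1  [2 exit(s)]
  4: tau→2  [1 exit(s)]
Path to 2: a·tau

Answer: DEADLOCK at state 2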